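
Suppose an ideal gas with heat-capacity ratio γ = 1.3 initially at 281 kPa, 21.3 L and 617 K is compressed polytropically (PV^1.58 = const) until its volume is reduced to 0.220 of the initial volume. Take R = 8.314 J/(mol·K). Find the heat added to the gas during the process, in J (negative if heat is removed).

13500 J

n = P₁V₁/(RT₁) = 281×21.3/(8.314×617) = 1.17 mol.
Polytropic n=1.58: T₂ = T₁(V₁/V₂)^(n−1) = 617×(4.55)^0.58 = 1480 K; P₂ = P₁(V₁/V₂)^n = 3070 kPa.
W = (P₁V₁−P₂V₂)/(n−1) = (281×21.3−3070×4.69)/0.58 = -14500 J.
ΔU = nCvΔT = 1.17×27.7×(1480−617) = 28100 J.
Q = ΔU + W = 13500 J.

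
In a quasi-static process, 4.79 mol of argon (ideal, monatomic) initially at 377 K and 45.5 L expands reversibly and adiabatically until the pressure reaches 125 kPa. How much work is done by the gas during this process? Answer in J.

7250 J

P₁ = nRT₁/V₁ = 4.79×8.314×377/45.5 = 330 kPa.
Adiabatic: T₂/T₁ = (P₂/P₁)^((γ−1)/γ) ⇒ T₂ = 377×(0.379)^0.400 = 256 K; V₂ = 81.5 L.
ΔU = nCvΔT = 4.79×12.5×(256−377) = -7250 J.
Q = 0 for an adiabatic process, so W = −ΔU = 7250 J.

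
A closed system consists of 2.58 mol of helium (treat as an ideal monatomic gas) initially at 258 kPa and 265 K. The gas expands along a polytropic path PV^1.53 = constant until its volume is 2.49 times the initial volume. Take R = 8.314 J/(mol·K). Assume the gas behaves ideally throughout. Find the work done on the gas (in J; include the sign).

-4110 J

V₁ = nRT₁/P₁ = 2.58×8.314×265/258 = 22.0 L.
Polytropic n=1.53: T₂ = T₁(V₁/V₂)^(n−1) = 265×(0.402)^0.53 = 163 K; P₂ = P₁(V₁/V₂)^n = 63.9 kPa.
W = (P₁V₁−P₂V₂)/(n−1) = (258×22.0−63.9×54.9)/0.53 = 4110 J.
Work done on the gas = −W_by = -4110 J.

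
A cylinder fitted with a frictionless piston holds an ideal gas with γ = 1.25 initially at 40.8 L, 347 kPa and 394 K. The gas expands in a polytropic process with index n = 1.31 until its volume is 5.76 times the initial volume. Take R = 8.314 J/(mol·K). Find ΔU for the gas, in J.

-23700 J

n = P₁V₁/(RT₁) = 347×40.8/(8.314×394) = 4.32 mol.
Polytropic n=1.31: T₂ = T₁(V₁/V₂)^(n−1) = 394×(0.174)^0.31 = 229 K; P₂ = P₁(V₁/V₂)^n = 35.0 kPa.
For an ideal gas ΔU = nCvΔT with Cv = R/(γ−1) = 33.3 J/(mol·K).
ΔU = 4.32×33.3×(229−394) = -23700 J.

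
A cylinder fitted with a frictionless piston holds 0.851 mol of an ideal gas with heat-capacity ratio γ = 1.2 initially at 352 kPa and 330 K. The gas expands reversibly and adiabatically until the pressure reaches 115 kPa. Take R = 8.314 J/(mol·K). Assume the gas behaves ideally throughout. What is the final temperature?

274 K

V₁ = nRT₁/P₁ = 0.851×8.314×330/352 = 6.63 L.
Adiabatic: T₂/T₁ = (P₂/P₁)^((γ−1)/γ) ⇒ T₂ = 330×(0.327)^0.167 = 274 K; V₂ = 16.8 L.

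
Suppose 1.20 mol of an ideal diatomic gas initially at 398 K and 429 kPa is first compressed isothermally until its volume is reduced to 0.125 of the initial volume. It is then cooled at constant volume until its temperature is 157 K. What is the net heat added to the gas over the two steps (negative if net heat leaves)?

V₁ = nRT₁/P₁ = 1.20×8.314×398/429 = 9.26 L.
Step 1 — Isothermal: T stays 398 K; PV = const ⇒ V₂ = 1.16 L, P₂ = 3430 kPa.
ΔU = 0 (ideal gas, T constant).
W = nRT ln(V₂/V₁) = 1.20×8.314×398×ln(0.125) = -8260 J.
Q = ΔU + W = -8260 J.
State after step 1: P = 3430 kPa, V = 1.16 L, T = 398 K.
Step 2 — Isochoric: V stays 1.16 L; P/T = const ⇒ T₂ = 157 K, P₂ = 1350 kPa.
W = 0 (no volume change).
ΔU = nCvΔT = 1.20×20.8×(157−398) = -6010 J.
Q = ΔU = -6010 J.
Net over both steps: W = -8260 J, Q = -14300 J, ΔU = -6010 J.

-14300 J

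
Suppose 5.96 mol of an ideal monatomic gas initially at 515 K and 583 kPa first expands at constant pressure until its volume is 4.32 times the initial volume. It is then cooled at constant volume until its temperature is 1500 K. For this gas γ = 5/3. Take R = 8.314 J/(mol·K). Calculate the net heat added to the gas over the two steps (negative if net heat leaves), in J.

158000 J

V₁ = nRT₁/P₁ = 5.96×8.314×515/583 = 43.8 L.
Step 1 — Isobaric: P stays 583 kPa; V/T = const ⇒ T₂ = 2220 K, V₂ = 189 L.
W = PΔV = 583×(189−43.8) kPa·L = 84700 J.
ΔU = nCvΔT = 5.96×12.5×(2220−515) = 127000 J.
Q = ΔU + W = nCpΔT = 212000 J.
State after step 1: P = 583 kPa, V = 189 L, T = 2220 K.
Step 2 — Isochoric: V stays 189 L; P/T = const ⇒ T₂ = 1500 K, P₂ = 393 kPa.
W = 0 (no volume change).
ΔU = nCvΔT = 5.96×12.5×(1500−2220) = -53900 J.
Q = ΔU = -53900 J.
Net over both steps: W = 84700 J, Q = 158000 J, ΔU = 73200 J.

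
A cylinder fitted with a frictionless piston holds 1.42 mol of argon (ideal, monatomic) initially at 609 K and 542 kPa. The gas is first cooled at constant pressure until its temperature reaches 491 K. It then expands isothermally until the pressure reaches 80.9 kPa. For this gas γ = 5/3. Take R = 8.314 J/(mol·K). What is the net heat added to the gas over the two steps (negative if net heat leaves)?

7540 J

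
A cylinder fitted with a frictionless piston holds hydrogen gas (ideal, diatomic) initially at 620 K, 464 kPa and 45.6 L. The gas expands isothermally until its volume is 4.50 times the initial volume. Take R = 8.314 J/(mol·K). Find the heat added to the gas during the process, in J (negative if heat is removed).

31800 J

n = P₁V₁/(RT₁) = 464×45.6/(8.314×620) = 4.10 mol.
Isothermal: T stays 620 K; PV = const ⇒ V₂ = 205 L, P₂ = 103 kPa.
ΔU = 0 (ideal gas, T constant).
W = nRT ln(V₂/V₁) = 4.10×8.314×620×ln(4.50) = 31800 J.
Q = ΔU + W = 31800 J.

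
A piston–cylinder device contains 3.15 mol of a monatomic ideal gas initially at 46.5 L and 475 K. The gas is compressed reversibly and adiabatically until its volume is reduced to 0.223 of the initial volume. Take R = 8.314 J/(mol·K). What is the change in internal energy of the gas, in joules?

32100 J

P₁ = nRT₁/V₁ = 3.15×8.314×475/46.5 = 268 kPa.
Adiabatic: TV^(γ−1) = const ⇒ T₂ = 475×(4.48)^0.667 = 1290 K; PV^γ = const ⇒ P₂ = 3260 kPa.
For an ideal gas ΔU = nCvΔT with Cv = (3/2)R = 12.5 J/(mol·K).
ΔU = 3.15×12.5×(1290−475) = 32100 J.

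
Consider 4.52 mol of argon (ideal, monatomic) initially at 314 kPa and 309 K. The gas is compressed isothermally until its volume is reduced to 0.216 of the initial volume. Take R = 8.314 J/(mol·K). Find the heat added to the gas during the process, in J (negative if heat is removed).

-17800 J

V₁ = nRT₁/P₁ = 4.52×8.314×309/314 = 37.0 L.
Isothermal: T stays 309 K; PV = const ⇒ V₂ = 7.99 L, P₂ = 1450 kPa.
ΔU = 0 (ideal gas, T constant).
W = nRT ln(V₂/V₁) = 4.52×8.314×309×ln(0.216) = -17800 J.
Q = ΔU + W = -17800 J.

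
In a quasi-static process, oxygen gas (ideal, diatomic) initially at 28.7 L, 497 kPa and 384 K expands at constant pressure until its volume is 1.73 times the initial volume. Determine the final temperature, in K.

664 K

Isobaric: P stays 497 kPa; V/T = const ⇒ T₂ = 664 K, V₂ = 49.7 L.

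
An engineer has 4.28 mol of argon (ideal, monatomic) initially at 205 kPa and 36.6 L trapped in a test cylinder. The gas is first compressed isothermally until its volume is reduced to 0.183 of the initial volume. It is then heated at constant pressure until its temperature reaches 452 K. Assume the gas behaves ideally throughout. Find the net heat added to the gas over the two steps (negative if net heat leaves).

T₁ = P₁V₁/(nR) = 205×36.6/(4.28×8.314) = 211 K.
Step 1 — Isothermal: T stays 211 K; PV = const ⇒ V₂ = 6.70 L, P₂ = 1120 kPa.
ΔU = 0 (ideal gas, T constant).
W = nRT ln(V₂/V₁) = 4.28×8.314×211×ln(0.183) = -12700 J.
Q = ΔU + W = -12700 J.
State after step 1: P = 1120 kPa, V = 6.70 L, T = 211 K.
Step 2 — Isobaric: P stays 1120 kPa; V/T = const ⇒ T₂ = 452 K, V₂ = 14.4 L.
W = PΔV = 1120×(14.4−6.70) kPa·L = 8580 J.
ΔU = nCvΔT = 4.28×12.5×(452−211) = 12900 J.
Q = ΔU + W = nCpΔT = 21500 J.
Net over both steps: W = -4160 J, Q = 8710 J, ΔU = 12900 J.

8710 J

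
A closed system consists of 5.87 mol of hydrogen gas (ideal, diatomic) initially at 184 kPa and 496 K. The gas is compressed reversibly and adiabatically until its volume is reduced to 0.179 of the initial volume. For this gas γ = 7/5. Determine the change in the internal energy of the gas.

V₁ = nRT₁/P₁ = 5.87×8.314×496/184 = 132 L.
Adiabatic: TV^(γ−1) = const ⇒ T₂ = 496×(5.59)^0.400 = 987 K; PV^γ = const ⇒ P₂ = 2050 kPa.
For an ideal gas ΔU = nCvΔT with Cv = (5/2)R = 20.8 J/(mol·K).
ΔU = 5.87×20.8×(987−496) = 59900 J.

59900 J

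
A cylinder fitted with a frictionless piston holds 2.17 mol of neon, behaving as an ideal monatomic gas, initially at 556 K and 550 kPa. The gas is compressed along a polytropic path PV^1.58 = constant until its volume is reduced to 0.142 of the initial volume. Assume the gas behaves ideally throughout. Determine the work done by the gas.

V₁ = nRT₁/P₁ = 2.17×8.314×556/550 = 18.2 L.
Polytropic n=1.58: T₂ = T₁(V₁/V₂)^(n−1) = 556×(7.04)^0.58 = 1720 K; P₂ = P₁(V₁/V₂)^n = 12000 kPa.
W = (P₁V₁−P₂V₂)/(n−1) = (550×18.2−12000×2.59)/0.58 = -36400 J.

-36400 J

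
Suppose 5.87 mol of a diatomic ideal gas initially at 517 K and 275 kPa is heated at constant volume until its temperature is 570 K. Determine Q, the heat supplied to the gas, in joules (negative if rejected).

6470 J

V₁ = nRT₁/P₁ = 5.87×8.314×517/275 = 91.7 L.
Isochoric: V stays 91.7 L; P/T = const ⇒ T₂ = 570 K, P₂ = 303 kPa.
W = 0 (no volume change).
ΔU = nCvΔT = 5.87×20.8×(570−517) = 6470 J.
Q = ΔU = 6470 J.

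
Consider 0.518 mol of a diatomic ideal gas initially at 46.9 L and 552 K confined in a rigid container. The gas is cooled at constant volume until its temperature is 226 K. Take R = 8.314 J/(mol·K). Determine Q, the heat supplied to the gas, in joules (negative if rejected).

P₁ = nRT₁/V₁ = 0.518×8.314×552/46.9 = 50.7 kPa.
Isochoric: V stays 46.9 L; P/T = const ⇒ T₂ = 226 K, P₂ = 20.8 kPa.
W = 0 (no volume change).
ΔU = nCvΔT = 0.518×20.8×(226−552) = -3510 J.
Q = ΔU = -3510 J.

-3510 J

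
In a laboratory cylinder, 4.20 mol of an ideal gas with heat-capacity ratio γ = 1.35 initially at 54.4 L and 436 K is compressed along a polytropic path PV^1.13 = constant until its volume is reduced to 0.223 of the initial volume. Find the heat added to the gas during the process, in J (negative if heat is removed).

-15900 J

P₁ = nRT₁/V₁ = 4.20×8.314×436/54.4 = 280 kPa.
Polytropic n=1.13: T₂ = T₁(V₁/V₂)^(n−1) = 436×(4.48)^0.13 = 530 K; P₂ = P₁(V₁/V₂)^n = 1530 kPa.
W = (P₁V₁−P₂V₂)/(n−1) = (280×54.4−1530×12.1)/0.13 = -25200 J.
ΔU = nCvΔT = 4.20×23.8×(530−436) = 9370 J.
Q = ΔU + W = -15900 J.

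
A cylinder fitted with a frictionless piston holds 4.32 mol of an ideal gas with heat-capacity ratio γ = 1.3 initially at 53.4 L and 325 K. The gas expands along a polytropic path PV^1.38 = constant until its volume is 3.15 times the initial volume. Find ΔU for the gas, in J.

P₁ = nRT₁/V₁ = 4.32×8.314×325/53.4 = 219 kPa.
Polytropic n=1.38: T₂ = T₁(V₁/V₂)^(n−1) = 325×(0.317)^0.38 = 210 K; P₂ = P₁(V₁/V₂)^n = 44.9 kPa.
For an ideal gas ΔU = nCvΔT with Cv = R/(γ−1) = 27.7 J/(mol·K).
ΔU = 4.32×27.7×(210−325) = -13800 J.

-13800 J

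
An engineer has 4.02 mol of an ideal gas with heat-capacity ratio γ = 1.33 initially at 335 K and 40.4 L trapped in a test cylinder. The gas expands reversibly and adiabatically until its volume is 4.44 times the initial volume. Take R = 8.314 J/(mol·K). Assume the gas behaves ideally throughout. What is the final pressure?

P₁ = nRT₁/V₁ = 4.02×8.314×335/40.4 = 277 kPa.
Adiabatic: TV^(γ−1) = const ⇒ T₂ = 335×(0.225)^0.330 = 205 K; PV^γ = const ⇒ P₂ = 38.2 kPa.

38.2 kPa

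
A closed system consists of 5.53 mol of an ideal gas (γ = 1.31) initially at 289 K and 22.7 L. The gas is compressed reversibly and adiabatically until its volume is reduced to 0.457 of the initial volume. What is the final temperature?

368 K

P₁ = nRT₁/V₁ = 5.53×8.314×289/22.7 = 585 kPa.
Adiabatic: TV^(γ−1) = const ⇒ T₂ = 289×(2.19)^0.310 = 368 K; PV^γ = const ⇒ P₂ = 1630 kPa.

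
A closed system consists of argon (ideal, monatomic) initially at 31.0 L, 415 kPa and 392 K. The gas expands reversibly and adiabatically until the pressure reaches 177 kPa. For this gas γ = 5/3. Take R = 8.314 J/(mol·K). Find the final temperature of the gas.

Adiabatic: T₂/T₁ = (P₂/P₁)^((γ−1)/γ) ⇒ T₂ = 392×(0.427)^0.400 = 279 K; V₂ = 51.7 L.

279 K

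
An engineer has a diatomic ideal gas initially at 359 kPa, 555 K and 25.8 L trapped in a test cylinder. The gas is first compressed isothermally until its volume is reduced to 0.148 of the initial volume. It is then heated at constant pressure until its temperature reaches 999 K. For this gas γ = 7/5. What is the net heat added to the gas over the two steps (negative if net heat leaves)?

8240 J

n = P₁V₁/(RT₁) = 359×25.8/(8.314×555) = 2.01 mol.
Step 1 — Isothermal: T stays 555 K; PV = const ⇒ V₂ = 3.82 L, P₂ = 2430 kPa.
ΔU = 0 (ideal gas, T constant).
W = nRT ln(V₂/V₁) = 2.01×8.314×555×ln(0.148) = -17700 J.
Q = ΔU + W = -17700 J.
State after step 1: P = 2430 kPa, V = 3.82 L, T = 555 K.
Step 2 — Isobaric: P stays 2430 kPa; V/T = const ⇒ T₂ = 999 K, V₂ = 6.87 L.
W = PΔV = 2430×(6.87−3.82) kPa·L = 7410 J.
ΔU = nCvΔT = 2.01×20.8×(999−555) = 18500 J.
Q = ΔU + W = nCpΔT = 25900 J.
Net over both steps: W = -10300 J, Q = 8240 J, ΔU = 18500 J.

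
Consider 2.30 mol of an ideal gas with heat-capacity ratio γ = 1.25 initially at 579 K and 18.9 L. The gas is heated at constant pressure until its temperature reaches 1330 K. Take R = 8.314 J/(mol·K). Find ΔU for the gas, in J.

57400 J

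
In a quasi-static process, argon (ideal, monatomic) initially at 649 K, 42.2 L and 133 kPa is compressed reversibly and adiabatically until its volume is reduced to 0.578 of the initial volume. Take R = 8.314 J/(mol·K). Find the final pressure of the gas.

332 kPa

Adiabatic: TV^(γ−1) = const ⇒ T₂ = 649×(1.73)^0.667 = 935 K; PV^γ = const ⇒ P₂ = 332 kPa.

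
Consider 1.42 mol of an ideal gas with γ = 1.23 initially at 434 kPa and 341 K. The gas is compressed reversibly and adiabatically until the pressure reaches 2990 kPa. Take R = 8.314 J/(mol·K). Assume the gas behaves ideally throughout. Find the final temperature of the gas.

V₁ = nRT₁/P₁ = 1.42×8.314×341/434 = 9.28 L.
Adiabatic: T₂/T₁ = (P₂/P₁)^((γ−1)/γ) ⇒ T₂ = 341×(6.89)^0.187 = 489 K; V₂ = 1.93 L.

489 K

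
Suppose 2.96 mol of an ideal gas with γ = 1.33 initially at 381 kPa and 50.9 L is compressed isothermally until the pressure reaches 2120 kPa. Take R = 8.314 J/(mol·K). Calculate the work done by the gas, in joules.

T₁ = P₁V₁/(nR) = 381×50.9/(2.96×8.314) = 788 K.
Isothermal: T stays 788 K; PV = const ⇒ V₂ = 9.15 L, P₂ = 2120 kPa.
W = nRT ln(V₂/V₁) = 2.96×8.314×788×ln(0.180) = -33300 J.

-33300 J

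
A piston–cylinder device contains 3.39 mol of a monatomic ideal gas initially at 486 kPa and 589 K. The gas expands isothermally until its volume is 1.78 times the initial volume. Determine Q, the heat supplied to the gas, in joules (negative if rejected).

V₁ = nRT₁/P₁ = 3.39×8.314×589/486 = 34.2 L.
Isothermal: T stays 589 K; PV = const ⇒ V₂ = 60.8 L, P₂ = 273 kPa.
ΔU = 0 (ideal gas, T constant).
W = nRT ln(V₂/V₁) = 3.39×8.314×589×ln(1.78) = 9570 J.
Q = ΔU + W = 9570 J.

9570 J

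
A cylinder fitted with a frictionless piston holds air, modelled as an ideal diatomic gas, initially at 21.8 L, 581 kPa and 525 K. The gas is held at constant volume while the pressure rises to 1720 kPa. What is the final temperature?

1550 K

Isochoric: V stays 21.8 L; P/T = const ⇒ T₂ = 1550 K, P₂ = 1720 kPa.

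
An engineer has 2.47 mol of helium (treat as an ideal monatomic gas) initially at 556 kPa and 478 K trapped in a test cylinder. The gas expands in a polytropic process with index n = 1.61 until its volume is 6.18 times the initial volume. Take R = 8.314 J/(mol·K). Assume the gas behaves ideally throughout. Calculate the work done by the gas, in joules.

V₁ = nRT₁/P₁ = 2.47×8.314×478/556 = 17.7 L.
Polytropic n=1.61: T₂ = T₁(V₁/V₂)^(n−1) = 478×(0.162)^0.61 = 157 K; P₂ = P₁(V₁/V₂)^n = 29.6 kPa.
W = (P₁V₁−P₂V₂)/(n−1) = (556×17.7−29.6×109)/0.61 = 10800 J.

10800 J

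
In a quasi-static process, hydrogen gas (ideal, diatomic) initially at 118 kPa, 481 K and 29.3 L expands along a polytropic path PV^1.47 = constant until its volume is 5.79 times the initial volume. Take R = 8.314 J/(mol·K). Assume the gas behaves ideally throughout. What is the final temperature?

211 K

Polytropic n=1.47: T₂ = T₁(V₁/V₂)^(n−1) = 481×(0.173)^0.47 = 211 K; P₂ = P₁(V₁/V₂)^n = 8.93 kPa.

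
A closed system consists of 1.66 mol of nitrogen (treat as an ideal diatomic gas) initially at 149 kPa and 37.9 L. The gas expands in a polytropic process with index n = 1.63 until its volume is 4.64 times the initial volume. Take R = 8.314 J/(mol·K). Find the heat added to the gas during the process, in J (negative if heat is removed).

-3190 J

T₁ = P₁V₁/(nR) = 149×37.9/(1.66×8.314) = 409 K.
Polytropic n=1.63: T₂ = T₁(V₁/V₂)^(n−1) = 409×(0.216)^0.63 = 156 K; P₂ = P₁(V₁/V₂)^n = 12.2 kPa.
W = (P₁V₁−P₂V₂)/(n−1) = (149×37.9−12.2×176)/0.63 = 5560 J.
ΔU = nCvΔT = 1.66×20.8×(156−409) = -8750 J.
Q = ΔU + W = -3190 J.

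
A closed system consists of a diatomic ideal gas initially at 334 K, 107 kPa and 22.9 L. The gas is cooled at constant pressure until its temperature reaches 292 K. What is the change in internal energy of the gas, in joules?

-770 J

n = P₁V₁/(RT₁) = 107×22.9/(8.314×334) = 0.882 mol.
Isobaric: P stays 107 kPa; V/T = const ⇒ T₂ = 292 K, V₂ = 20.0 L.
For an ideal gas ΔU = nCvΔT with Cv = (5/2)R = 20.8 J/(mol·K).
ΔU = 0.882×20.8×(292−334) = -770 J.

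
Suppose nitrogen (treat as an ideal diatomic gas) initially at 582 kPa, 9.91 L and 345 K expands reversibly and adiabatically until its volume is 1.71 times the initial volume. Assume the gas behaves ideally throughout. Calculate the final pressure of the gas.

Adiabatic: TV^(γ−1) = const ⇒ T₂ = 345×(0.585)^0.400 = 278 K; PV^γ = const ⇒ P₂ = 275 kPa.

275 kPa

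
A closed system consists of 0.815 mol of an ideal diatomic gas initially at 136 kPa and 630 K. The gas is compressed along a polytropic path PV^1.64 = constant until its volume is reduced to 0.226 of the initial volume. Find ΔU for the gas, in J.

17000 J

V₁ = nRT₁/P₁ = 0.815×8.314×630/136 = 31.4 L.
Polytropic n=1.64: T₂ = T₁(V₁/V₂)^(n−1) = 630×(4.42)^0.64 = 1630 K; P₂ = P₁(V₁/V₂)^n = 1560 kPa.
For an ideal gas ΔU = nCvΔT with Cv = (5/2)R = 20.8 J/(mol·K).
ΔU = 0.815×20.8×(1630−630) = 17000 J.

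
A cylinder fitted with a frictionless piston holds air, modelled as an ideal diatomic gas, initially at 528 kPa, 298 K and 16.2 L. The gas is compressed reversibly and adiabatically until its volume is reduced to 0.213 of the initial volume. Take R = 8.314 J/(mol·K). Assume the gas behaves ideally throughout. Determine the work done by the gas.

-18300 J

n = P₁V₁/(RT₁) = 528×16.2/(8.314×298) = 3.45 mol.
Adiabatic: TV^(γ−1) = const ⇒ T₂ = 298×(4.69)^0.400 = 553 K; PV^γ = const ⇒ P₂ = 4600 kPa.
ΔU = nCvΔT = 3.45×20.8×(553−298) = 18300 J.
Q = 0 for an adiabatic process, so W = −ΔU = -18300 J.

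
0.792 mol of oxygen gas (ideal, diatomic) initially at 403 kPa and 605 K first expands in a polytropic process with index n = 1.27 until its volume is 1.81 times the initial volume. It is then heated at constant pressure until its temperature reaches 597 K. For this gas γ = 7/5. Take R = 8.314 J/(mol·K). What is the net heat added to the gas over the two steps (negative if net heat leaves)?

V₁ = nRT₁/P₁ = 0.792×8.314×605/403 = 9.89 L.
Step 1 — Polytropic n=1.27: T₂ = T₁(V₁/V₂)^(n−1) = 605×(0.552)^0.27 = 515 K; P₂ = P₁(V₁/V₂)^n = 190 kPa.
W = (P₁V₁−P₂V₂)/(n−1) = (403×9.89−190×17.9)/0.27 = 2180 J.
ΔU = nCvΔT = 0.792×20.8×(515−605) = -1470 J.
Q = ΔU + W = 710 J.
State after step 1: P = 190 kPa, V = 17.9 L, T = 515 K.
Step 2 — Isobaric: P stays 190 kPa; V/T = const ⇒ T₂ = 597 K, V₂ = 20.7 L.
W = PΔV = 190×(20.7−17.9) kPa·L = 537 J.
ΔU = nCvΔT = 0.792×20.8×(597−515) = 1340 J.
Q = ΔU + W = nCpΔT = 1880 J.
Net over both steps: W = 2720 J, Q = 2590 J, ΔU = -132 J.

2590 J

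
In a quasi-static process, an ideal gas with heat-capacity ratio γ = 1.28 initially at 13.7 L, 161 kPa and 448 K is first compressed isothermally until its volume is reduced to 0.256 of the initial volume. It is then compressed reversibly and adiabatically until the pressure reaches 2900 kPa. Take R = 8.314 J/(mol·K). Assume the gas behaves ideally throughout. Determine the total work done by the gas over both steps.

n = P₁V₁/(RT₁) = 161×13.7/(8.314×448) = 0.592 mol.
Step 1 — Isothermal: T stays 448 K; PV = const ⇒ V₂ = 3.51 L, P₂ = 629 kPa.
ΔU = 0 (ideal gas, T constant).
W = nRT ln(V₂/V₁) = 0.592×8.314×448×ln(0.256) = -3010 J.
Q = ΔU + W = -3010 J.
State after step 1: P = 629 kPa, V = 3.51 L, T = 448 K.
Step 2 — Adiabatic: T₂/T₁ = (P₂/P₁)^((γ−1)/γ) ⇒ T₂ = 448×(4.61)^0.219 = 626 K; V₂ = 1.06 L.
ΔU = nCvΔT = 0.592×29.7×(626−448) = 3130 J.
Q = 0 for an adiabatic process, so W = −ΔU = -3130 J.
Net over both steps: W = -6130 J, Q = -3010 J, ΔU = 3130 J.

-6130 J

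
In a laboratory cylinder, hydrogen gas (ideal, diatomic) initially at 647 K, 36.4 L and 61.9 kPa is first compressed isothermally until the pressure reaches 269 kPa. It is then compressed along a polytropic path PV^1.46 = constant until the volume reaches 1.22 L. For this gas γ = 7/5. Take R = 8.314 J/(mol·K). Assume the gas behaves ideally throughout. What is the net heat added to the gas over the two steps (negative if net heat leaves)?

-2260 J

n = P₁V₁/(RT₁) = 61.9×36.4/(8.314×647) = 0.419 mol.
Step 1 — Isothermal: T stays 647 K; PV = const ⇒ V₂ = 8.38 L, P₂ = 269 kPa.
ΔU = 0 (ideal gas, T constant).
W = nRT ln(V₂/V₁) = 0.419×8.314×647×ln(0.230) = -3310 J.
Q = ΔU + W = -3310 J.
State after step 1: P = 269 kPa, V = 8.38 L, T = 647 K.
Step 2 — Polytropic n=1.46: T₂ = T₁(V₁/V₂)^(n−1) = 647×(6.87)^0.46 = 1570 K; P₂ = P₁(V₁/V₂)^n = 4480 kPa.
W = (P₁V₁−P₂V₂)/(n−1) = (269×8.38−4480×1.22)/0.46 = -6980 J.
ΔU = nCvΔT = 0.419×20.8×(1570−647) = 8030 J.
Q = ΔU + W = 1050 J.
Net over both steps: W = -10300 J, Q = -2260 J, ΔU = 8030 J.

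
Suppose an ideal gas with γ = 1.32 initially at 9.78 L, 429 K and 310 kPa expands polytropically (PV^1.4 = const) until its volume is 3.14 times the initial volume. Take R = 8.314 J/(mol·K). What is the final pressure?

62.5 kPa

Polytropic n=1.4: T₂ = T₁(V₁/V₂)^(n−1) = 429×(0.318)^0.40 = 271 K; P₂ = P₁(V₁/V₂)^n = 62.5 kPa.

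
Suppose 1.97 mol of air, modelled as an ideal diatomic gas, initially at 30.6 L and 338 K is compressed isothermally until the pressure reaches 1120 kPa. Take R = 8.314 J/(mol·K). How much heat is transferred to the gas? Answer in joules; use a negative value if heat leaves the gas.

-10100 J

P₁ = nRT₁/V₁ = 1.97×8.314×338/30.6 = 181 kPa.
Isothermal: T stays 338 K; PV = const ⇒ V₂ = 4.94 L, P₂ = 1120 kPa.
ΔU = 0 (ideal gas, T constant).
W = nRT ln(V₂/V₁) = 1.97×8.314×338×ln(0.162) = -10100 J.
Q = ΔU + W = -10100 J.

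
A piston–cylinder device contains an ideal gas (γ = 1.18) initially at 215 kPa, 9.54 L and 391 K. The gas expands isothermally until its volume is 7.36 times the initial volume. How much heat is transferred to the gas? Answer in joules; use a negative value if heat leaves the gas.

4090 J

n = P₁V₁/(RT₁) = 215×9.54/(8.314×391) = 0.631 mol.
Isothermal: T stays 391 K; PV = const ⇒ V₂ = 70.2 L, P₂ = 29.2 kPa.
ΔU = 0 (ideal gas, T constant).
W = nRT ln(V₂/V₁) = 0.631×8.314×391×ln(7.36) = 4090 J.
Q = ΔU + W = 4090 J.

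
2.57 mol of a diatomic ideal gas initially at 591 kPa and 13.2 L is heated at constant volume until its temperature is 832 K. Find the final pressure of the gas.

1350 kPa

T₁ = P₁V₁/(nR) = 591×13.2/(2.57×8.314) = 365 K.
Isochoric: V stays 13.2 L; P/T = const ⇒ T₂ = 832 K, P₂ = 1350 kPa.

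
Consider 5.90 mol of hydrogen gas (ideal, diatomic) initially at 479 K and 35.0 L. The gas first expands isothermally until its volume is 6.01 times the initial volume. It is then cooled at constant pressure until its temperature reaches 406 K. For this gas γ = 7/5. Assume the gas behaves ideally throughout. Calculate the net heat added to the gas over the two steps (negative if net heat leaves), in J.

29600 J

P₁ = nRT₁/V₁ = 5.90×8.314×479/35.0 = 671 kPa.
Step 1 — Isothermal: T stays 479 K; PV = const ⇒ V₂ = 210 L, P₂ = 112 kPa.
ΔU = 0 (ideal gas, T constant).
W = nRT ln(V₂/V₁) = 5.90×8.314×479×ln(6.01) = 42100 J.
Q = ΔU + W = 42100 J.
State after step 1: P = 112 kPa, V = 210 L, T = 479 K.
Step 2 — Isobaric: P stays 112 kPa; V/T = const ⇒ T₂ = 406 K, V₂ = 178 L.
W = PΔV = 112×(178−210) kPa·L = -3580 J.
ΔU = nCvΔT = 5.90×20.8×(406−479) = -8950 J.
Q = ΔU + W = nCpΔT = -12500 J.
Net over both steps: W = 38600 J, Q = 29600 J, ΔU = -8950 J.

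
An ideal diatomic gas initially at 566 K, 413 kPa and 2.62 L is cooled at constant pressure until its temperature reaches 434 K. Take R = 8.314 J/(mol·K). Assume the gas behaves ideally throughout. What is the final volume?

Isobaric: P stays 413 kPa; V/T = const ⇒ T₂ = 434 K, V₂ = 2.01 L.

2.01 L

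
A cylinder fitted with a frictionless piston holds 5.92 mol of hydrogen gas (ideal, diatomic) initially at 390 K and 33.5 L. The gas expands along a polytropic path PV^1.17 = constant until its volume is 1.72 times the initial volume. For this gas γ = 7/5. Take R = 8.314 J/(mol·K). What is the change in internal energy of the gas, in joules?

P₁ = nRT₁/V₁ = 5.92×8.314×390/33.5 = 573 kPa.
Polytropic n=1.17: T₂ = T₁(V₁/V₂)^(n−1) = 390×(0.581)^0.17 = 356 K; P₂ = P₁(V₁/V₂)^n = 304 kPa.
For an ideal gas ΔU = nCvΔT with Cv = (5/2)R = 20.8 J/(mol·K).
ΔU = 5.92×20.8×(356−390) = -4230 J.

-4230 J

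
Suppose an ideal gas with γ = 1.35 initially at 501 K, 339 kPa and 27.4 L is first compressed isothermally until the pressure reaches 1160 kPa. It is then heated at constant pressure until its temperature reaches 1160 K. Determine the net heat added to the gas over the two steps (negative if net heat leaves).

n = P₁V₁/(RT₁) = 339×27.4/(8.314×501) = 2.23 mol.
Step 1 — Isothermal: T stays 501 K; PV = const ⇒ V₂ = 8.01 L, P₂ = 1160 kPa.
ΔU = 0 (ideal gas, T constant).
W = nRT ln(V₂/V₁) = 2.23×8.314×501×ln(0.292) = -11400 J.
Q = ΔU + W = -11400 J.
State after step 1: P = 1160 kPa, V = 8.01 L, T = 501 K.
Step 2 — Isobaric: P stays 1160 kPa; V/T = const ⇒ T₂ = 1160 K, V₂ = 18.5 L.
W = PΔV = 1160×(18.5−8.01) kPa·L = 12200 J.
ΔU = nCvΔT = 2.23×23.8×(1160−501) = 34900 J.
Q = ΔU + W = nCpΔT = 47100 J.
Net over both steps: W = 791 J, Q = 35700 J, ΔU = 34900 J.

35700 J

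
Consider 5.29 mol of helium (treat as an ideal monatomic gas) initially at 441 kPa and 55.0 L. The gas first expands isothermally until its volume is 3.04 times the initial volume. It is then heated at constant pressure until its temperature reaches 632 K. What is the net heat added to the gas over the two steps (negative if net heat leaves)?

T₁ = P₁V₁/(nR) = 441×55.0/(5.29×8.314) = 551 K.
Step 1 — Isothermal: T stays 551 K; PV = const ⇒ V₂ = 167 L, P₂ = 145 kPa.
ΔU = 0 (ideal gas, T constant).
W = nRT ln(V₂/V₁) = 5.29×8.314×551×ln(3.04) = 27000 J.
Q = ΔU + W = 27000 J.
State after step 1: P = 145 kPa, V = 167 L, T = 551 K.
Step 2 — Isobaric: P stays 145 kPa; V/T = const ⇒ T₂ = 632 K, V₂ = 192 L.
W = PΔV = 145×(192−167) kPa·L = 3540 J.
ΔU = nCvΔT = 5.29×12.5×(632−551) = 5310 J.
Q = ΔU + W = nCpΔT = 8850 J.
Net over both steps: W = 30500 J, Q = 35800 J, ΔU = 5310 J.

35800 J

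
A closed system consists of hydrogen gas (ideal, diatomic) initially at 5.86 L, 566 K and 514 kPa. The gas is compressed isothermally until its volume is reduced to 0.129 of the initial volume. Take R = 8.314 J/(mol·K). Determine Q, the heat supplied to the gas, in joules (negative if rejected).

-6170 J

n = P₁V₁/(RT₁) = 514×5.86/(8.314×566) = 0.640 mol.
Isothermal: T stays 566 K; PV = const ⇒ V₂ = 0.756 L, P₂ = 3980 kPa.
ΔU = 0 (ideal gas, T constant).
W = nRT ln(V₂/V₁) = 0.640×8.314×566×ln(0.129) = -6170 J.
Q = ΔU + W = -6170 J.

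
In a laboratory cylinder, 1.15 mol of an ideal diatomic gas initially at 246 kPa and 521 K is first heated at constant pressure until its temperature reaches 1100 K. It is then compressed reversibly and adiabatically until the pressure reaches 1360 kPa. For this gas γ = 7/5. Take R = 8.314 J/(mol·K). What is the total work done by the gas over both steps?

-11000 J

V₁ = nRT₁/P₁ = 1.15×8.314×521/246 = 20.2 L.
Step 1 — Isobaric: P stays 246 kPa; V/T = const ⇒ T₂ = 1100 K, V₂ = 42.8 L.
W = PΔV = 246×(42.8−20.2) kPa·L = 5540 J.
ΔU = nCvΔT = 1.15×20.8×(1100−521) = 13800 J.
Q = ΔU + W = nCpΔT = 19400 J.
State after step 1: P = 246 kPa, V = 42.8 L, T = 1100 K.
Step 2 — Adiabatic: T₂/T₁ = (P₂/P₁)^((γ−1)/γ) ⇒ T₂ = 1100×(5.53)^0.286 = 1790 K; V₂ = 12.6 L.
ΔU = nCvΔT = 1.15×20.8×(1790−1100) = 16600 J.
Q = 0 for an adiabatic process, so W = −ΔU = -16600 J.
Net over both steps: W = -11000 J, Q = 19400 J, ΔU = 30400 J.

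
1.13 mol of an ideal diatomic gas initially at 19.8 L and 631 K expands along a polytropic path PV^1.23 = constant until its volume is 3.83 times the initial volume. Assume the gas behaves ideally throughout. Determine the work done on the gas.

-6850 J

P₁ = nRT₁/V₁ = 1.13×8.314×631/19.8 = 299 kPa.
Polytropic n=1.23: T₂ = T₁(V₁/V₂)^(n−1) = 631×(0.261)^0.23 = 463 K; P₂ = P₁(V₁/V₂)^n = 57.4 kPa.
W = (P₁V₁−P₂V₂)/(n−1) = (299×19.8−57.4×75.8)/0.23 = 6850 J.
Work done on the gas = −W_by = -6850 J.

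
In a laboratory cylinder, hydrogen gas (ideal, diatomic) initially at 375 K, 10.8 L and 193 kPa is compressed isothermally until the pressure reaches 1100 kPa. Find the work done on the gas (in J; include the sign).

3630 J

n = P₁V₁/(RT₁) = 193×10.8/(8.314×375) = 0.669 mol.
Isothermal: T stays 375 K; PV = const ⇒ V₂ = 1.89 L, P₂ = 1100 kPa.
W = nRT ln(V₂/V₁) = 0.669×8.314×375×ln(0.175) = -3630 J.
Work done on the gas = −W_by = 3630 J.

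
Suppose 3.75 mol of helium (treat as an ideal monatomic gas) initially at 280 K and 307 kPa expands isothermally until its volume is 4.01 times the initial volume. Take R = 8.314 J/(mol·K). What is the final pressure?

76.6 kPa

V₁ = nRT₁/P₁ = 3.75×8.314×280/307 = 28.4 L.
Isothermal: T stays 280 K; PV = const ⇒ V₂ = 114 L, P₂ = 76.6 kPa.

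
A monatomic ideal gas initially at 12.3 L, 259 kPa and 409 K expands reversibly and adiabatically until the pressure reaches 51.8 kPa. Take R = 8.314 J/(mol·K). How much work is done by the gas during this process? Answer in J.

n = P₁V₁/(RT₁) = 259×12.3/(8.314×409) = 0.937 mol.
Adiabatic: T₂/T₁ = (P₂/P₁)^((γ−1)/γ) ⇒ T₂ = 409×(0.200)^0.400 = 215 K; V₂ = 32.3 L.
ΔU = nCvΔT = 0.937×12.5×(215−409) = -2270 J.
Q = 0 for an adiabatic process, so W = −ΔU = 2270 J.

2270 J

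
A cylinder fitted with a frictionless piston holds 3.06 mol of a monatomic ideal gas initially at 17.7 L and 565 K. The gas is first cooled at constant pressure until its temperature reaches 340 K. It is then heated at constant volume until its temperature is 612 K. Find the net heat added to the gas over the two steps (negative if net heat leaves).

-3930 J

P₁ = nRT₁/V₁ = 3.06×8.314×565/17.7 = 812 kPa.
Step 1 — Isobaric: P stays 812 kPa; V/T = const ⇒ T₂ = 340 K, V₂ = 10.7 L.
W = PΔV = 812×(10.7−17.7) kPa·L = -5720 J.
ΔU = nCvΔT = 3.06×12.5×(340−565) = -8590 J.
Q = ΔU + W = nCpΔT = -14300 J.
State after step 1: P = 812 kPa, V = 10.7 L, T = 340 K.
Step 2 — Isochoric: V stays 10.7 L; P/T = const ⇒ T₂ = 612 K, P₂ = 1460 kPa.
W = 0 (no volume change).
ΔU = nCvΔT = 3.06×12.5×(612−340) = 10400 J.
Q = ΔU = 10400 J.
Net over both steps: W = -5720 J, Q = -3930 J, ΔU = 1790 J.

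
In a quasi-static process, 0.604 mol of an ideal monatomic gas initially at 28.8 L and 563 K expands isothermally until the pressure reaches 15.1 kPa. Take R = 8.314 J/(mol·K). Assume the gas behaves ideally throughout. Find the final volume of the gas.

187 L

P₁ = nRT₁/V₁ = 0.604×8.314×563/28.8 = 98.2 kPa.
Isothermal: T stays 563 K; PV = const ⇒ V₂ = 187 L, P₂ = 15.1 kPa.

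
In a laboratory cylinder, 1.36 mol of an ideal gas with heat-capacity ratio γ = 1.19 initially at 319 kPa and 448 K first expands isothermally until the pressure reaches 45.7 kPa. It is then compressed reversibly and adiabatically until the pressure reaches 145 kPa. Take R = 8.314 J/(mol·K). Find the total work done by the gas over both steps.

V₁ = nRT₁/P₁ = 1.36×8.314×448/319 = 15.9 L.
Step 1 — Isothermal: T stays 448 K; PV = const ⇒ V₂ = 111 L, P₂ = 45.7 kPa.
ΔU = 0 (ideal gas, T constant).
W = nRT ln(V₂/V₁) = 1.36×8.314×448×ln(6.98) = 9840 J.
Q = ΔU + W = 9840 J.
State after step 1: P = 45.7 kPa, V = 111 L, T = 448 K.
Step 2 — Adiabatic: T₂/T₁ = (P₂/P₁)^((γ−1)/γ) ⇒ T₂ = 448×(3.17)^0.160 = 539 K; V₂ = 42.0 L.
ΔU = nCvΔT = 1.36×43.8×(539−448) = 5400 J.
Q = 0 for an adiabatic process, so W = −ΔU = -5400 J.
Net over both steps: W = 4450 J, Q = 9840 J, ΔU = 5400 J.

4450 J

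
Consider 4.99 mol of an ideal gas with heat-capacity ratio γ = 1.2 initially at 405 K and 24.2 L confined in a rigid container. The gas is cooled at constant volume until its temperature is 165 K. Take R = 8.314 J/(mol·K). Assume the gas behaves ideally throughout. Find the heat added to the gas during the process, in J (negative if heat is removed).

-49800 J

P₁ = nRT₁/V₁ = 4.99×8.314×405/24.2 = 694 kPa.
Isochoric: V stays 24.2 L; P/T = const ⇒ T₂ = 165 K, P₂ = 283 kPa.
W = 0 (no volume change).
ΔU = nCvΔT = 4.99×41.6×(165−405) = -49800 J.
Q = ΔU = -49800 J.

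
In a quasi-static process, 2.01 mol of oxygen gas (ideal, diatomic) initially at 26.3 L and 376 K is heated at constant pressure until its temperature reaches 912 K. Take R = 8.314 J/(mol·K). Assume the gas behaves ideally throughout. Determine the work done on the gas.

-8960 J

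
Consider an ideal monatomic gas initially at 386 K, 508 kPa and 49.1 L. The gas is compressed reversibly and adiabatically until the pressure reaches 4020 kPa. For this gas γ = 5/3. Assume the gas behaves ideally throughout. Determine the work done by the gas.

n = P₁V₁/(RT₁) = 508×49.1/(8.314×386) = 7.77 mol.
Adiabatic: T₂/T₁ = (P₂/P₁)^((γ−1)/γ) ⇒ T₂ = 386×(7.91)^0.400 = 883 K; V₂ = 14.2 L.
ΔU = nCvΔT = 7.77×12.5×(883−386) = 48200 J.
Q = 0 for an adiabatic process, so W = −ΔU = -48200 J.

-48200 J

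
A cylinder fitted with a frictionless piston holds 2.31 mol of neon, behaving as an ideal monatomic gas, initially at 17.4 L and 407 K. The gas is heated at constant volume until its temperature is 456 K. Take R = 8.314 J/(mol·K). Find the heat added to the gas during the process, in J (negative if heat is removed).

1410 J

P₁ = nRT₁/V₁ = 2.31×8.314×407/17.4 = 449 kPa.
Isochoric: V stays 17.4 L; P/T = const ⇒ T₂ = 456 K, P₂ = 503 kPa.
W = 0 (no volume change).
ΔU = nCvΔT = 2.31×12.5×(456−407) = 1410 J.
Q = ΔU = 1410 J.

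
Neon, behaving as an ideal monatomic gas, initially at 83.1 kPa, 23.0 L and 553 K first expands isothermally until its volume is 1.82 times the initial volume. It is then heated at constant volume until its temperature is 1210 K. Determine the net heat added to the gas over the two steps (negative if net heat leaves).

4550 J

n = P₁V₁/(RT₁) = 83.1×23.0/(8.314×553) = 0.416 mol.
Step 1 — Isothermal: T stays 553 K; PV = const ⇒ V₂ = 41.9 L, P₂ = 45.7 kPa.
ΔU = 0 (ideal gas, T constant).
W = nRT ln(V₂/V₁) = 0.416×8.314×553×ln(1.82) = 1140 J.
Q = ΔU + W = 1140 J.
State after step 1: P = 45.7 kPa, V = 41.9 L, T = 553 K.
Step 2 — Isochoric: V stays 41.9 L; P/T = const ⇒ T₂ = 1210 K, P₂ = 99.9 kPa.
W = 0 (no volume change).
ΔU = nCvΔT = 0.416×12.5×(1210−553) = 3410 J.
Q = ΔU = 3410 J.
Net over both steps: W = 1140 J, Q = 4550 J, ΔU = 3410 J.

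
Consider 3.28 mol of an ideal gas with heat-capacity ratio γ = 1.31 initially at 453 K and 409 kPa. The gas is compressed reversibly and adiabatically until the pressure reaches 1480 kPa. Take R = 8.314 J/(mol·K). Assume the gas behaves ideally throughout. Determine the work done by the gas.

V₁ = nRT₁/P₁ = 3.28×8.314×453/409 = 30.2 L.
Adiabatic: T₂/T₁ = (P₂/P₁)^((γ−1)/γ) ⇒ T₂ = 453×(3.62)^0.237 = 614 K; V₂ = 11.3 L.
ΔU = nCvΔT = 3.28×26.8×(614−453) = 14200 J.
Q = 0 for an adiabatic process, so W = −ΔU = -14200 J.

-14200 J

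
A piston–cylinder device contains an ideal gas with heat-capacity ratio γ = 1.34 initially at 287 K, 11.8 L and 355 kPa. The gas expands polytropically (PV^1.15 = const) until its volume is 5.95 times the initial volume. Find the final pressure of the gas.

45.7 kPa

Polytropic n=1.15: T₂ = T₁(V₁/V₂)^(n−1) = 287×(0.168)^0.15 = 220 K; P₂ = P₁(V₁/V₂)^n = 45.7 kPa.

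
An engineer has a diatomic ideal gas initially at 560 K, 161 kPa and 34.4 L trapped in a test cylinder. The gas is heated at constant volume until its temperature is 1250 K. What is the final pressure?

Isochoric: V stays 34.4 L; P/T = const ⇒ T₂ = 1250 K, P₂ = 359 kPa.

359 kPa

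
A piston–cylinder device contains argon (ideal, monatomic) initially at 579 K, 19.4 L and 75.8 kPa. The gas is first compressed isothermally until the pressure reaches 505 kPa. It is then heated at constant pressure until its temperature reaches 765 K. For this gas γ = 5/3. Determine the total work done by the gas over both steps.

-2320 J

n = P₁V₁/(RT₁) = 75.8×19.4/(8.314×579) = 0.305 mol.
Step 1 — Isothermal: T stays 579 K; PV = const ⇒ V₂ = 2.91 L, P₂ = 505 kPa.
ΔU = 0 (ideal gas, T constant).
W = nRT ln(V₂/V₁) = 0.305×8.314×579×ln(0.150) = -2790 J.
Q = ΔU + W = -2790 J.
State after step 1: P = 505 kPa, V = 2.91 L, T = 579 K.
Step 2 — Isobaric: P stays 505 kPa; V/T = const ⇒ T₂ = 765 K, V₂ = 3.85 L.
W = PΔV = 505×(3.85−2.91) kPa·L = 472 J.
ΔU = nCvΔT = 0.305×12.5×(765−579) = 709 J.
Q = ΔU + W = nCpΔT = 1180 J.
Net over both steps: W = -2320 J, Q = -1610 J, ΔU = 709 J.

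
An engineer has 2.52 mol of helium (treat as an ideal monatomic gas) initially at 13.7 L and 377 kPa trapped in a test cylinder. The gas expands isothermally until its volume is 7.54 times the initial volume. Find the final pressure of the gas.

T₁ = P₁V₁/(nR) = 377×13.7/(2.52×8.314) = 247 K.
Isothermal: T stays 247 K; PV = const ⇒ V₂ = 103 L, P₂ = 50.0 kPa.

50.0 kPa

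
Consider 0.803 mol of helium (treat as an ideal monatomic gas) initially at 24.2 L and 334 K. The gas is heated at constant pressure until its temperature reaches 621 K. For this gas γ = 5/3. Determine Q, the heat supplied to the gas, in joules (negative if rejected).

4790 J

P₁ = nRT₁/V₁ = 0.803×8.314×334/24.2 = 92.1 kPa.
Isobaric: P stays 92.1 kPa; V/T = const ⇒ T₂ = 621 K, V₂ = 45.0 L.
W = PΔV = 92.1×(45.0−24.2) kPa·L = 1920 J.
ΔU = nCvΔT = 0.803×12.5×(621−334) = 2870 J.
Q = ΔU + W = nCpΔT = 4790 J.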